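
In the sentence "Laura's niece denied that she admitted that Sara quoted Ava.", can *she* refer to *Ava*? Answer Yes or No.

*she* is a pronoun; Principle B requires it to be free in its binding domain — the clause headed by 'admitted'.
— Ava: object of the clause headed by 'quoted'; is c-commanded by the pronoun; coreference would bind this R-expression — blocked (Principle C).

No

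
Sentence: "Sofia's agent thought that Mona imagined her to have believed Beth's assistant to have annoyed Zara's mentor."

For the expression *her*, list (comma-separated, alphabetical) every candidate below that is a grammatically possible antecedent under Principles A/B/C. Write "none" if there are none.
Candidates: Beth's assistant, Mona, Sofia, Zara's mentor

Sofia

*her* is a pronoun; Principle B requires it to be free in its binding domain — the clause headed by 'imagined'.
— Beth's assistant: subject of the clause headed by 'annoyed'; is c-commanded by the pronoun; coreference would bind this R-expression — blocked (Principle C).
— Mona: subject of the clause headed by 'imagined'; c-commands the pronoun within its binding domain — blocked (Principle B).
— Sofia: possessor inside the subject DP of the matrix clause; does not c-command the pronoun — Principle B does not apply; allowed.
— Zara's mentor: object of the clause headed by 'annoyed'; is c-commanded by the pronoun; coreference would bind this R-expression — blocked (Principle C).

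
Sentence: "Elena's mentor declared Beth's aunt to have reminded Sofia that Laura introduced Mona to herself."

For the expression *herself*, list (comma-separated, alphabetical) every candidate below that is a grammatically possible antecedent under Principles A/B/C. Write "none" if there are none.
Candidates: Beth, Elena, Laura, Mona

*herself* is a reflexive; Principle A requires it to be bound within its binding domain — the clause headed by 'introduced'.
— Beth: possessor inside the subject DP of the clause headed by 'reminded'; does not c-command the reflexive — cannot bind it (Principle A).
— Elena: possessor inside the subject DP of the matrix clause; does not c-command the reflexive — cannot bind it (Principle A).
— Laura: subject of the clause headed by 'introduced'; c-commands the reflexive within its binding domain — allowed (Principle A).
— Mona: object of the clause headed by 'introduced'; c-commands the reflexive within its binding domain — allowed (Principle A).

Laura, Mona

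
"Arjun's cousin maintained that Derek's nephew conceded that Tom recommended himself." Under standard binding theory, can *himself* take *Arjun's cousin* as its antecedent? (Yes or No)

No

*himself* is a reflexive; Principle A requires it to be bound within its binding domain — the clause headed by 'recommended'.
— Arjun's cousin: subject of the matrix clause; c-commands the reflexive but lies outside its binding domain — cannot bind it (Principle A).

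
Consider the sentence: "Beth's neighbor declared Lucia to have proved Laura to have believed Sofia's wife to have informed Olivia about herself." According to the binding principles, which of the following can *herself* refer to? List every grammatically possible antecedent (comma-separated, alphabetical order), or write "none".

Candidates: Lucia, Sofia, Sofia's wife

*herself* is a reflexive; Principle A requires it to be bound within its binding domain — the clause headed by 'informed'.
— Lucia: subject of the clause headed by 'proved'; c-commands the reflexive but lies outside its binding domain — cannot bind it (Principle A).
— Sofia: possessor inside the subject DP of the clause headed by 'informed'; does not c-command the reflexive — cannot bind it (Principle A).
— Sofia's wife: subject of the clause headed by 'informed'; c-commands the reflexive within its binding domain — allowed (Principle A).

Sofia's wife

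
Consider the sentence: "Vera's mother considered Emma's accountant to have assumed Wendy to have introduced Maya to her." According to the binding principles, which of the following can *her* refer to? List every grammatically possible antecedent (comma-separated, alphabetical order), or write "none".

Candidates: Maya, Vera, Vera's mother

Vera, Vera's mother

*her* is a pronoun; Principle B requires it to be free in its binding domain — the clause headed by 'introduced'.
— Maya: object of the clause headed by 'introduced'; c-commands the pronoun within its binding domain — blocked (Principle B).
— Vera: possessor inside the subject DP of the matrix clause; does not c-command the pronoun — Principle B does not apply; allowed.
— Vera's mother: subject of the matrix clause; c-commands the pronoun but lies outside its binding domain — allowed.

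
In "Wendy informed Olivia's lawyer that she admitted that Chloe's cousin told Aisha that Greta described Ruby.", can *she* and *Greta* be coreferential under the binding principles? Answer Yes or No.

*Greta* is an R-expression; Principle C requires it to be free (not bound by any c-commanding expression).
— she: subject of the clause headed by 'admitted'; the pronoun c-commands the R-expression — coreference blocked (Principle C).

No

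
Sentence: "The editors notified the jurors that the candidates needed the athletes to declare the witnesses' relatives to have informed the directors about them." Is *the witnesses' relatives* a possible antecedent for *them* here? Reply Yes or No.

*them* is a pronoun; Principle B requires it to be free in its binding domain — the clause headed by 'informed'.
— the witnesses' relatives: subject of the clause headed by 'informed'; c-commands the pronoun within its binding domain — blocked (Principle B).

No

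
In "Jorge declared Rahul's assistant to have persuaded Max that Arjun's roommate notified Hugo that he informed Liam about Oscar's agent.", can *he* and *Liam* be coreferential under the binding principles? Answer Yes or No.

*Liam* is an R-expression; Principle C requires it to be free (not bound by any c-commanding expression).
— he: subject of the clause headed by 'informed'; the pronoun c-commands the R-expression — coreference blocked (Principle C).

No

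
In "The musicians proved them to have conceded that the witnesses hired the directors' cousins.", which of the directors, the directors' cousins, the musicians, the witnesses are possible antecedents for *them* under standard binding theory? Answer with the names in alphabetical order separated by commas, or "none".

*them* is a pronoun; Principle B requires it to be free in its binding domain — the matrix clause.
— the directors: possessor inside the object DP of the clause headed by 'hired'; is c-commanded by the pronoun; coreference would bind this R-expression — blocked (Principle C).
— the directors' cousins: object of the clause headed by 'hired'; is c-commanded by the pronoun; coreference would bind this R-expression — blocked (Principle C).
— the musicians: subject of the matrix clause; c-commands the pronoun within its binding domain — blocked (Principle B).
— the witnesses: subject of the clause headed by 'hired'; is c-commanded by the pronoun; coreference would bind this R-expression — blocked (Principle C).

none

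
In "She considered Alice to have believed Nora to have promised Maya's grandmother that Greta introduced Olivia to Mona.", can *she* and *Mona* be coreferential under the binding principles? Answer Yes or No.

No

*Mona* is an R-expression; Principle C requires it to be free (not bound by any c-commanding expression).
— she: subject of the matrix clause; the pronoun c-commands the R-expression — coreference blocked (Principle C).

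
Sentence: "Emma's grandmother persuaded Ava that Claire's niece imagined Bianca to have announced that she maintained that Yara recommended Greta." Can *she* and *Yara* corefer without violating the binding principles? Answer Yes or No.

No

*Yara* is an R-expression; Principle C requires it to be free (not bound by any c-commanding expression).
— she: subject of the clause headed by 'maintained'; the pronoun c-commands the R-expression — coreference blocked (Principle C).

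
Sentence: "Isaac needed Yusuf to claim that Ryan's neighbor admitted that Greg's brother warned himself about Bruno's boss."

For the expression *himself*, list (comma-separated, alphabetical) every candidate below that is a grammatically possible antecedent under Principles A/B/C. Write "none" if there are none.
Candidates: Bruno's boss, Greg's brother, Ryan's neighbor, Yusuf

*himself* is a reflexive; Principle A requires it to be bound within its binding domain — the clause headed by 'warned'.
— Bruno's boss: second object of the clause headed by 'warned'; does not c-command the reflexive — cannot bind it (Principle A).
— Greg's brother: subject of the clause headed by 'warned'; c-commands the reflexive within its binding domain — allowed (Principle A).
— Ryan's neighbor: subject of the clause headed by 'admitted'; c-commands the reflexive but lies outside its binding domain — cannot bind it (Principle A).
— Yusuf: subject of the clause headed by 'claim'; c-commands the reflexive but lies outside its binding domain — cannot bind it (Principle A).

Greg's brother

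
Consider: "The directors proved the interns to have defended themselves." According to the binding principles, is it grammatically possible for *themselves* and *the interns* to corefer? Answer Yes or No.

*themselves* is a reflexive; Principle A requires it to be bound within its binding domain — the clause headed by 'defended'.
— the interns: subject of the clause headed by 'defended'; c-commands the reflexive within its binding domain — allowed (Principle A).

Yes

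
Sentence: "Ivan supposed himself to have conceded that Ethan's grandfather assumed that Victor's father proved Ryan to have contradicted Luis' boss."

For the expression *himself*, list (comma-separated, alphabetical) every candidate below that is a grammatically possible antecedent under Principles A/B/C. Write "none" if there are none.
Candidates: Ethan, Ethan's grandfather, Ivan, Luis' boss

*himself* is a reflexive; Principle A requires it to be bound within its binding domain — the matrix clause.
— Ethan: possessor inside the subject DP of the clause headed by 'assumed'; does not c-command the reflexive — cannot bind it (Principle A).
— Ethan's grandfather: subject of the clause headed by 'assumed'; does not c-command the reflexive — cannot bind it (Principle A).
— Ivan: subject of the matrix clause; c-commands the reflexive within its binding domain — allowed (Principle A).
— Luis' boss: object of the clause headed by 'contradicted'; does not c-command the reflexive — cannot bind it (Principle A).

Ivan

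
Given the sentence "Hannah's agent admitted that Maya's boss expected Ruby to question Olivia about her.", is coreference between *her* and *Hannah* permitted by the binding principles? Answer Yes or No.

*her* is a pronoun; Principle B requires it to be free in its binding domain — the clause headed by 'question'.
— Hannah: possessor inside the subject DP of the matrix clause; does not c-command the pronoun — Principle B does not apply; allowed.

Yes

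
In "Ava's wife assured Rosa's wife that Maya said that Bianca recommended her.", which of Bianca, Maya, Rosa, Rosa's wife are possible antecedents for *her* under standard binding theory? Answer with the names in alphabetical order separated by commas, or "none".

*her* is a pronoun; Principle B requires it to be free in its binding domain — the clause headed by 'recommended'.
— Bianca: subject of the clause headed by 'recommended'; c-commands the pronoun within its binding domain — blocked (Principle B).
— Maya: subject of the clause headed by 'said'; c-commands the pronoun but lies outside its binding domain — allowed.
— Rosa: possessor inside the object DP of the matrix clause; does not c-command the pronoun — Principle B does not apply; allowed.
— Rosa's wife: object of the matrix clause; c-commands the pronoun but lies outside its binding domain — allowed.

Maya, Rosa, Rosa's wife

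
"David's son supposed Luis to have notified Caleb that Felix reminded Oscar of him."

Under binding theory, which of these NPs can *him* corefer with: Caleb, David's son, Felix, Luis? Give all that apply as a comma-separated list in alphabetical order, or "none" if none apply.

Caleb, David's son, Luis

*him* is a pronoun; Principle B requires it to be free in its binding domain — the clause headed by 'reminded'.
— Caleb: object of the clause headed by 'notified'; c-commands the pronoun but lies outside its binding domain — allowed.
— David's son: subject of the matrix clause; c-commands the pronoun but lies outside its binding domain — allowed.
— Felix: subject of the clause headed by 'reminded'; c-commands the pronoun within its binding domain — blocked (Principle B).
— Luis: subject of the clause headed by 'notified'; c-commands the pronoun but lies outside its binding domain — allowed.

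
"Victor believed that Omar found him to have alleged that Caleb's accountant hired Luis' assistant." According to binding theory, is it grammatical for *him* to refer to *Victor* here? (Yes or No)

*Victor* is an R-expression; Principle C requires it to be free (not bound by any c-commanding expression).
— him: subject of the clause headed by 'alleged'; the pronoun does not c-command the R-expression — coreference allowed.

Yes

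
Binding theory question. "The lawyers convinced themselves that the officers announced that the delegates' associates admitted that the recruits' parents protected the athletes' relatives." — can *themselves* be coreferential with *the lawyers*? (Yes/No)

Yes

*themselves* is a reflexive; Principle A requires it to be bound within its binding domain — the matrix clause.
— the lawyers: subject of the matrix clause; c-commands the reflexive within its binding domain — allowed (Principle A).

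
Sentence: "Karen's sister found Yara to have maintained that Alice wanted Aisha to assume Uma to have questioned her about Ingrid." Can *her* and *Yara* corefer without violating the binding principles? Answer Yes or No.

Yes

*Yara* is an R-expression; Principle C requires it to be free (not bound by any c-commanding expression).
— her: object of the clause headed by 'questioned'; the pronoun does not c-command the R-expression — coreference allowed.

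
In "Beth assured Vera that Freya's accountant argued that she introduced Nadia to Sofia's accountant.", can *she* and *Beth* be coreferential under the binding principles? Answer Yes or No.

Yes

*Beth* is an R-expression; Principle C requires it to be free (not bound by any c-commanding expression).
— she: subject of the clause headed by 'introduced'; the pronoun does not c-command the R-expression — coreference allowed.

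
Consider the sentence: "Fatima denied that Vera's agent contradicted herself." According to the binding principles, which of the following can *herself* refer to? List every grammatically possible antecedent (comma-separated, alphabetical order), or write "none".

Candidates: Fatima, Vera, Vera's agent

Vera's agent

*herself* is a reflexive; Principle A requires it to be bound within its binding domain — the clause headed by 'contradicted'.
— Fatima: subject of the matrix clause; c-commands the reflexive but lies outside its binding domain — cannot bind it (Principle A).
— Vera: possessor inside the subject DP of the clause headed by 'contradicted'; does not c-command the reflexive — cannot bind it (Principle A).
— Vera's agent: subject of the clause headed by 'contradicted'; c-commands the reflexive within its binding domain — allowed (Principle A).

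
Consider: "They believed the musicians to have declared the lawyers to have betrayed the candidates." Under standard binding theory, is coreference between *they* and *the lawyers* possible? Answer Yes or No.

*the lawyers* is an R-expression; Principle C requires it to be free (not bound by any c-commanding expression).
— they: subject of the matrix clause; the pronoun c-commands the R-expression — coreference blocked (Principle C).

No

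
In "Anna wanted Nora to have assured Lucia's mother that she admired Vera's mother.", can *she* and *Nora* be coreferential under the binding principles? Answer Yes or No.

*Nora* is an R-expression; Principle C requires it to be free (not bound by any c-commanding expression).
— she: subject of the clause headed by 'admired'; the pronoun does not c-command the R-expression — coreference allowed.

Yes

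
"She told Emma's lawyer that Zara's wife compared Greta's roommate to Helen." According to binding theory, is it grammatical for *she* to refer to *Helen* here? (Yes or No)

No

*Helen* is an R-expression; Principle C requires it to be free (not bound by any c-commanding expression).
— she: subject of the matrix clause; the pronoun c-commands the R-expression — coreference blocked (Principle C).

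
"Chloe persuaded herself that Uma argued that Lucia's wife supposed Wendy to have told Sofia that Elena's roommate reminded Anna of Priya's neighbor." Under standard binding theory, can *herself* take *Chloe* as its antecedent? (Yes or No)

*herself* is a reflexive; Principle A requires it to be bound within its binding domain — the matrix clause.
— Chloe: subject of the matrix clause; c-commands the reflexive within its binding domain — allowed (Principle A).

Yes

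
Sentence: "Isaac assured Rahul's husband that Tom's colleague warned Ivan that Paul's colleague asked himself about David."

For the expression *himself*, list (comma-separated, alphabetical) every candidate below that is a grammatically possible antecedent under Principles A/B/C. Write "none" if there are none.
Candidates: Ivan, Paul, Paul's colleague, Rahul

Paul's colleague

*himself* is a reflexive; Principle A requires it to be bound within its binding domain — the clause headed by 'asked'.
— Ivan: object of the clause headed by 'warned'; c-commands the reflexive but lies outside its binding domain — cannot bind it (Principle A).
— Paul: possessor inside the subject DP of the clause headed by 'asked'; does not c-command the reflexive — cannot bind it (Principle A).
— Paul's colleague: subject of the clause headed by 'asked'; c-commands the reflexive within its binding domain — allowed (Principle A).
— Rahul: possessor inside the object DP of the matrix clause; does not c-command the reflexive — cannot bind it (Principle A).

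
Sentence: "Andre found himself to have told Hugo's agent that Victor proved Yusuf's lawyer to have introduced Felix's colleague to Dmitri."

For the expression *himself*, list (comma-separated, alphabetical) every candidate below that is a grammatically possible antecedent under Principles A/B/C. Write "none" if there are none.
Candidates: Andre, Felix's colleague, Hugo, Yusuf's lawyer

Andre

*himself* is a reflexive; Principle A requires it to be bound within its binding domain — the matrix clause.
— Andre: subject of the matrix clause; c-commands the reflexive within its binding domain — allowed (Principle A).
— Felix's colleague: object of the clause headed by 'introduced'; does not c-command the reflexive — cannot bind it (Principle A).
— Hugo: possessor inside the object DP of the clause headed by 'told'; does not c-command the reflexive — cannot bind it (Principle A).
— Yusuf's lawyer: subject of the clause headed by 'introduced'; does not c-command the reflexive — cannot bind it (Principle A).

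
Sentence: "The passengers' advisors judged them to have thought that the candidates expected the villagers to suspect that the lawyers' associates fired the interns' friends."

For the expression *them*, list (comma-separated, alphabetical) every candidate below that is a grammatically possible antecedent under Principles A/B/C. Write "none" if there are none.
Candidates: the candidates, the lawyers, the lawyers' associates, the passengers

the passengers

*them* is a pronoun; Principle B requires it to be free in its binding domain — the matrix clause.
— the candidates: subject of the clause headed by 'expected'; is c-commanded by the pronoun; coreference would bind this R-expression — blocked (Principle C).
— the lawyers: possessor inside the subject DP of the clause headed by 'fired'; is c-commanded by the pronoun; coreference would bind this R-expression — blocked (Principle C).
— the lawyers' associates: subject of the clause headed by 'fired'; is c-commanded by the pronoun; coreference would bind this R-expression — blocked (Principle C).
— the passengers: possessor inside the subject DP of the matrix clause; does not c-command the pronoun — Principle B does not apply; allowed.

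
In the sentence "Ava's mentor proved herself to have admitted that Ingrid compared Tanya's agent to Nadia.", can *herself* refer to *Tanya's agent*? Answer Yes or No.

*herself* is a reflexive; Principle A requires it to be bound within its binding domain — the matrix clause.
— Tanya's agent: object of the clause headed by 'compared'; does not c-command the reflexive — cannot bind it (Principle A).

No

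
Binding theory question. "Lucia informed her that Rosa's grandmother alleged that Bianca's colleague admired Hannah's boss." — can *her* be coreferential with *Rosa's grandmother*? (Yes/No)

No

*her* is a pronoun; Principle B requires it to be free in its binding domain — the matrix clause.
— Rosa's grandmother: subject of the clause headed by 'alleged'; is c-commanded by the pronoun; coreference would bind this R-expression — blocked (Principle C).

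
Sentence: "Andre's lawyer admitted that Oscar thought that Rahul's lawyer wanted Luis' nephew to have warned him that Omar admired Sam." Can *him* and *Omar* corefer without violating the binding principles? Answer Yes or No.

*Omar* is an R-expression; Principle C requires it to be free (not bound by any c-commanding expression).
— him: object of the clause headed by 'warned'; the pronoun c-commands the R-expression — coreference blocked (Principle C).

No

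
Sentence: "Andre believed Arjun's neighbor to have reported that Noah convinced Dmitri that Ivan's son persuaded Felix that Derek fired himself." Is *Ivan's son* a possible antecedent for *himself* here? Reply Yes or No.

No

*himself* is a reflexive; Principle A requires it to be bound within its binding domain — the clause headed by 'fired'.
— Ivan's son: subject of the clause headed by 'persuaded'; c-commands the reflexive but lies outside its binding domain — cannot bind it (Principle A).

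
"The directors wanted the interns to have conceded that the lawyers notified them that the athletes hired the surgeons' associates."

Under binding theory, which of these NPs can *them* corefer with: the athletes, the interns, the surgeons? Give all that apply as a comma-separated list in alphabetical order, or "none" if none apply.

*them* is a pronoun; Principle B requires it to be free in its binding domain — the clause headed by 'notified'.
— the athletes: subject of the clause headed by 'hired'; is c-commanded by the pronoun; coreference would bind this R-expression — blocked (Principle C).
— the interns: subject of the clause headed by 'conceded'; c-commands the pronoun but lies outside its binding domain — allowed.
— the surgeons: possessor inside the object DP of the clause headed by 'hired'; is c-commanded by the pronoun; coreference would bind this R-expression — blocked (Principle C).

the interns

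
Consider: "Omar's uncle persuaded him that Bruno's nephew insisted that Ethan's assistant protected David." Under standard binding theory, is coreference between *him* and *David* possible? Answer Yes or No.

*David* is an R-expression; Principle C requires it to be free (not bound by any c-commanding expression).
— him: object of the matrix clause; the pronoun c-commands the R-expression — coreference blocked (Principle C).

No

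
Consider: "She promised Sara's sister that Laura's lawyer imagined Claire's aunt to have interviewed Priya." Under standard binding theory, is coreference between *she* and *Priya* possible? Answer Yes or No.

No

*Priya* is an R-expression; Principle C requires it to be free (not bound by any c-commanding expression).
— she: subject of the matrix clause; the pronoun c-commands the R-expression — coreference blocked (Principle C).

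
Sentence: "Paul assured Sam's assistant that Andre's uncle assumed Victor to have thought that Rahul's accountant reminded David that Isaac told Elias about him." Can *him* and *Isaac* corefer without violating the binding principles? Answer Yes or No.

*Isaac* is an R-expression; Principle C requires it to be free (not bound by any c-commanding expression).
— him: second object of the clause headed by 'told'; the R-expression locally c-commands the pronoun — coreference blocked (Principle B on the pronoun).

No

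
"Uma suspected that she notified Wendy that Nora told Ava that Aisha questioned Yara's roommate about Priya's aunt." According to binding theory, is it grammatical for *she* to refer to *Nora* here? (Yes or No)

No

*Nora* is an R-expression; Principle C requires it to be free (not bound by any c-commanding expression).
— she: subject of the clause headed by 'notified'; the pronoun c-commands the R-expression — coreference blocked (Principle C).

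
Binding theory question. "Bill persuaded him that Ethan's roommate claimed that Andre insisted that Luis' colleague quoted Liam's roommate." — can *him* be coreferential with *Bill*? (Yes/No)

*him* is a pronoun; Principle B requires it to be free in its binding domain — the matrix clause.
— Bill: subject of the matrix clause; c-commands the pronoun within its binding domain — blocked (Principle B).

No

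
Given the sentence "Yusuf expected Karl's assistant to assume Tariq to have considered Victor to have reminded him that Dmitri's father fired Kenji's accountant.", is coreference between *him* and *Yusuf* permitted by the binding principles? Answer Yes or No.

Yes

*him* is a pronoun; Principle B requires it to be free in its binding domain — the clause headed by 'reminded'.
— Yusuf: subject of the matrix clause; c-commands the pronoun but lies outside its binding domain — allowed.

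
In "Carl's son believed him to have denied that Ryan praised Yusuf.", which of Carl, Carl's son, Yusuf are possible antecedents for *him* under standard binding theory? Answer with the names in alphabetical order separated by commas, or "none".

*him* is a pronoun; Principle B requires it to be free in its binding domain — the matrix clause.
— Carl: possessor inside the subject DP of the matrix clause; does not c-command the pronoun — Principle B does not apply; allowed.
— Carl's son: subject of the matrix clause; c-commands the pronoun within its binding domain — blocked (Principle B).
— Yusuf: object of the clause headed by 'praised'; is c-commanded by the pronoun; coreference would bind this R-expression — blocked (Principle C).

Carl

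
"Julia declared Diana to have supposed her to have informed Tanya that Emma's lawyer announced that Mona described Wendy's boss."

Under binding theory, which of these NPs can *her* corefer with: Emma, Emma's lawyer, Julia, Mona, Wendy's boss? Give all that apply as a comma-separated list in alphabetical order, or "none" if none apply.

*her* is a pronoun; Principle B requires it to be free in its binding domain — the clause headed by 'supposed'.
— Emma: possessor inside the subject DP of the clause headed by 'announced'; is c-commanded by the pronoun; coreference would bind this R-expression — blocked (Principle C).
— Emma's lawyer: subject of the clause headed by 'announced'; is c-commanded by the pronoun; coreference would bind this R-expression — blocked (Principle C).
— Julia: subject of the matrix clause; c-commands the pronoun but lies outside its binding domain — allowed.
— Mona: subject of the clause headed by 'described'; is c-commanded by the pronoun; coreference would bind this R-expression — blocked (Principle C).
— Wendy's boss: object of the clause headed by 'described'; is c-commanded by the pronoun; coreference would bind this R-expression — blocked (Principle C).

Julia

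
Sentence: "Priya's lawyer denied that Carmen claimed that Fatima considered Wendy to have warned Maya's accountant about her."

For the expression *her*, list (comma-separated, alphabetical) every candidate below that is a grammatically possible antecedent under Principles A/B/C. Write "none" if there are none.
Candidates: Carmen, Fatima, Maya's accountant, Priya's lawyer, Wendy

*her* is a pronoun; Principle B requires it to be free in its binding domain — the clause headed by 'warned'.
— Carmen: subject of the clause headed by 'claimed'; c-commands the pronoun but lies outside its binding domain — allowed.
— Fatima: subject of the clause headed by 'considered'; c-commands the pronoun but lies outside its binding domain — allowed.
— Maya's accountant: object of the clause headed by 'warned'; c-commands the pronoun within its binding domain — blocked (Principle B).
— Priya's lawyer: subject of the matrix clause; c-commands the pronoun but lies outside its binding domain — allowed.
— Wendy: subject of the clause headed by 'warned'; c-commands the pronoun within its binding domain — blocked (Principle B).

Carmen, Fatima, Priya's lawyer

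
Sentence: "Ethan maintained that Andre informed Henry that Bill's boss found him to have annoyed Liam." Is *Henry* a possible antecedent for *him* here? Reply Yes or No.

Yes

*him* is a pronoun; Principle B requires it to be free in its binding domain — the clause headed by 'found'.
— Henry: object of the clause headed by 'informed'; c-commands the pronoun but lies outside its binding domain — allowed.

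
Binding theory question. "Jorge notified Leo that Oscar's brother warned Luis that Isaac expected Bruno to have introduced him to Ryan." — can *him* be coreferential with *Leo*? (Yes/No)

Yes

*him* is a pronoun; Principle B requires it to be free in its binding domain — the clause headed by 'introduced'.
— Leo: object of the matrix clause; c-commands the pronoun but lies outside its binding domain — allowed.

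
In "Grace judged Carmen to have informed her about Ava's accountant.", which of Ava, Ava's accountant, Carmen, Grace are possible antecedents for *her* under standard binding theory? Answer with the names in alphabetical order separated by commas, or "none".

Grace

*her* is a pronoun; Principle B requires it to be free in its binding domain — the clause headed by 'informed'.
— Ava: possessor inside the second object DP of the clause headed by 'informed'; is c-commanded by the pronoun; coreference would bind this R-expression — blocked (Principle C).
— Ava's accountant: second object of the clause headed by 'informed'; is c-commanded by the pronoun; coreference would bind this R-expression — blocked (Principle C).
— Carmen: subject of the clause headed by 'informed'; c-commands the pronoun within its binding domain — blocked (Principle B).
— Grace: subject of the matrix clause; c-commands the pronoun but lies outside its binding domain — allowed.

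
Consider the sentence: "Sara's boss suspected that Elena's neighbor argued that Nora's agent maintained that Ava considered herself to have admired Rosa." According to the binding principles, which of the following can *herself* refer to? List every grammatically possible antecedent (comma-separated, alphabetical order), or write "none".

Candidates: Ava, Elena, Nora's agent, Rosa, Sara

*herself* is a reflexive; Principle A requires it to be bound within its binding domain — the clause headed by 'considered'.
— Ava: subject of the clause headed by 'considered'; c-commands the reflexive within its binding domain — allowed (Principle A).
— Elena: possessor inside the subject DP of the clause headed by 'argued'; does not c-command the reflexive — cannot bind it (Principle A).
— Nora's agent: subject of the clause headed by 'maintained'; c-commands the reflexive but lies outside its binding domain — cannot bind it (Principle A).
— Rosa: object of the clause headed by 'admired'; does not c-command the reflexive — cannot bind it (Principle A).
— Sara: possessor inside the subject DP of the matrix clause; does not c-command the reflexive — cannot bind it (Principle A).

Ava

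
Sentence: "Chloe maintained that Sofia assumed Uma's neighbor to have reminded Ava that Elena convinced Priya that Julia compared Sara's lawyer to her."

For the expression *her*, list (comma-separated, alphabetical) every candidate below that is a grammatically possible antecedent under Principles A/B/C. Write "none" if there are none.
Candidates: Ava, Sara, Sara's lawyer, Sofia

*her* is a pronoun; Principle B requires it to be free in its binding domain — the clause headed by 'compared'.
— Ava: object of the clause headed by 'reminded'; c-commands the pronoun but lies outside its binding domain — allowed.
— Sara: possessor inside the object DP of the clause headed by 'compared'; does not c-command the pronoun — Principle B does not apply; allowed.
— Sara's lawyer: object of the clause headed by 'compared'; c-commands the pronoun within its binding domain — blocked (Principle B).
— Sofia: subject of the clause headed by 'assumed'; c-commands the pronoun but lies outside its binding domain — allowed.

Ava, Sara, Sofia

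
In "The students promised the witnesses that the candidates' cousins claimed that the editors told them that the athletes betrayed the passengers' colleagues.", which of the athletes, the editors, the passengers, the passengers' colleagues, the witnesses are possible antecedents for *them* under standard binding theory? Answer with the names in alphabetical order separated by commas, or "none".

the witnesses

*them* is a pronoun; Principle B requires it to be free in its binding domain — the clause headed by 'told'.
— the athletes: subject of the clause headed by 'betrayed'; is c-commanded by the pronoun; coreference would bind this R-expression — blocked (Principle C).
— the editors: subject of the clause headed by 'told'; c-commands the pronoun within its binding domain — blocked (Principle B).
— the passengers: possessor inside the object DP of the clause headed by 'betrayed'; is c-commanded by the pronoun; coreference would bind this R-expression — blocked (Principle C).
— the passengers' colleagues: object of the clause headed by 'betrayed'; is c-commanded by the pronoun; coreference would bind this R-expression — blocked (Principle C).
— the witnesses: object of the matrix clause; c-commands the pronoun but lies outside its binding domain — allowed.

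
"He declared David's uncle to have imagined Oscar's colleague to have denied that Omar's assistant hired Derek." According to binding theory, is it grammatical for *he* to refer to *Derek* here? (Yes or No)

No

*Derek* is an R-expression; Principle C requires it to be free (not bound by any c-commanding expression).
— he: subject of the matrix clause; the pronoun c-commands the R-expression — coreference blocked (Principle C).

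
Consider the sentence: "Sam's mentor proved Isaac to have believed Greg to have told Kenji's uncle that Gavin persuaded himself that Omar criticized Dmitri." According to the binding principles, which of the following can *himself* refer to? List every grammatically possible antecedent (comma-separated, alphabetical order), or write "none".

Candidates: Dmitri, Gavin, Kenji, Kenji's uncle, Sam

Gavin

*himself* is a reflexive; Principle A requires it to be bound within its binding domain — the clause headed by 'persuaded'.
— Dmitri: object of the clause headed by 'criticized'; does not c-command the reflexive — cannot bind it (Principle A).
— Gavin: subject of the clause headed by 'persuaded'; c-commands the reflexive within its binding domain — allowed (Principle A).
— Kenji: possessor inside the object DP of the clause headed by 'told'; does not c-command the reflexive — cannot bind it (Principle A).
— Kenji's uncle: object of the clause headed by 'told'; c-commands the reflexive but lies outside its binding domain — cannot bind it (Principle A).
— Sam: possessor inside the subject DP of the matrix clause; does not c-command the reflexive — cannot bind it (Principle A).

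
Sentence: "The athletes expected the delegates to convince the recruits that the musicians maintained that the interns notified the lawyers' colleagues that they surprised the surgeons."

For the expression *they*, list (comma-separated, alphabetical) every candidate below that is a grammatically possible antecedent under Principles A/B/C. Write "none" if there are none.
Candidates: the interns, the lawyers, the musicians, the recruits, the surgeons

the interns, the lawyers, the musicians, the recruits

*they* is a pronoun; Principle B requires it to be free in its binding domain — the clause headed by 'surprised'.
— the interns: subject of the clause headed by 'notified'; c-commands the pronoun but lies outside its binding domain — allowed.
— the lawyers: possessor inside the object DP of the clause headed by 'notified'; does not c-command the pronoun — Principle B does not apply; allowed.
— the musicians: subject of the clause headed by 'maintained'; c-commands the pronoun but lies outside its binding domain — allowed.
— the recruits: object of the clause headed by 'convince'; c-commands the pronoun but lies outside its binding domain — allowed.
— the surgeons: object of the clause headed by 'surprised'; is c-commanded by the pronoun; coreference would bind this R-expression — blocked (Principle C).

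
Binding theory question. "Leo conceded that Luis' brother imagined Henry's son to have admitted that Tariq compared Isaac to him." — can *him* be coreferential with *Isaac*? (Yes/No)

No

*him* is a pronoun; Principle B requires it to be free in its binding domain — the clause headed by 'compared'.
— Isaac: object of the clause headed by 'compared'; c-commands the pronoun within its binding domain — blocked (Principle B).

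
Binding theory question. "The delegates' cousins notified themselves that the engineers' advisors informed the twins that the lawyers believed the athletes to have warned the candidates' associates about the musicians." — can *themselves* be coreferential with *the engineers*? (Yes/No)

*themselves* is a reflexive; Principle A requires it to be bound within its binding domain — the matrix clause.
— the engineers: possessor inside the subject DP of the clause headed by 'informed'; does not c-command the reflexive — cannot bind it (Principle A).

No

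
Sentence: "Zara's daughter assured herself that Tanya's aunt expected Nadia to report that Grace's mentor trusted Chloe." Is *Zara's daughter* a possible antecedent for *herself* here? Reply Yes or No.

*herself* is a reflexive; Principle A requires it to be bound within its binding domain — the matrix clause.
— Zara's daughter: subject of the matrix clause; c-commands the reflexive within its binding domain — allowed (Principle A).

Yes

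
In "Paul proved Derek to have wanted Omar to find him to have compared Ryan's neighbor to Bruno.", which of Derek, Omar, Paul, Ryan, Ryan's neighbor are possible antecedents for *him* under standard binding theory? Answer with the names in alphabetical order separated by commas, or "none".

Derek, Paul

*him* is a pronoun; Principle B requires it to be free in its binding domain — the clause headed by 'find'.
— Derek: subject of the clause headed by 'wanted'; c-commands the pronoun but lies outside its binding domain — allowed.
— Omar: subject of the clause headed by 'find'; c-commands the pronoun within its binding domain — blocked (Principle B).
— Paul: subject of the matrix clause; c-commands the pronoun but lies outside its binding domain — allowed.
— Ryan: possessor inside the object DP of the clause headed by 'compared'; is c-commanded by the pronoun; coreference would bind this R-expression — blocked (Principle C).
— Ryan's neighbor: object of the clause headed by 'compared'; is c-commanded by the pronoun; coreference would bind this R-expression — blocked (Principle C).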